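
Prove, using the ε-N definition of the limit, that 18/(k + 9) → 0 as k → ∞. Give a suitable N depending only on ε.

N = 18/ε

Fix ε > 0. For k ≥ 1, |18/(k + 9) − 0| = 18/(k + 9) ≤ 18/k.
We need 18/k < ε, i.e. k > 18/ε.
Take N = 18/ε. If k > N then |18/(k + 9)| ≤ 18/k < ε.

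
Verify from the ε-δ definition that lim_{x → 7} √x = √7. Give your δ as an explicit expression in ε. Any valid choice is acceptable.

δ = min(7, √7·ε)

Let ε > 0. We want δ > 0 such that 0 < |x − 7| < δ implies |√x − √7| < ε.
Rationalise: √x − √7 = (x − 7)/(√x + √7), so |√x − √7| = |x − 7|/(√x + √7).
Restrict δ ≤ 7 so that |x − 7| < 7 forces x > 0, and then √x + √7 > √7.
Hence |√x − √7| < |x − 7|/√7, which is < ε once |x − 7| < √7·ε.
Take δ = min(7, √7·ε). If 0 < |x − 7| < δ then x > 0 and |√x − √7| < |x − 7|/√7 < ε.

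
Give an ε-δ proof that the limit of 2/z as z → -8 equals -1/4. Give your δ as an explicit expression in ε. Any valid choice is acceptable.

Let ε > 0. We seek δ > 0 such that 0 < |z + 8| < δ implies |2/z + 1/4| < ε.
|2/z + 1/4| = 2·|-8 − z|/(8·|z|) = 2|z + 8|/(8|z|).
Restrict δ ≤ 4. Then |z + 8| < 4 gives |z| > 4, so 8|z| > 32.
Then |2/z + 1/4| < 2|z + 8|/32, which is < ε when |z + 8| < 16ε.
Take δ = min(4, 16ε). Then 0 < |z + 8| < δ gives both |z + 8| < 4 and |z + 8| < 16ε, so |2/z + 1/4| < ε.

δ = min(4, 16ε)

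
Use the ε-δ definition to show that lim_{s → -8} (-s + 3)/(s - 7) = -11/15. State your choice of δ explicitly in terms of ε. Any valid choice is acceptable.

δ = min(15/2, (225/8)ε)

Suppose ε > 0. We want δ > 0 with 0 < |s + 8| < δ ⇒ |(-s + 3)/(s - 7) + 11/15| < ε.
Combining over a common denominator, (-s + 3)/(s - 7) + 11/15 = [(-s + 3)·(-15) − 11·(s - 7)] / [(-15)·(s - 7)] = 4(s + 8) / ((-15)(s - 7)).
So |(-s + 3)/(s - 7) + 11/15| = 4|s + 8| / (15·|s − 7|).
Require δ ≤ 15/2, so |s − 7| ≥ |-15| − |s + 8| > 15 − 15/2 = 15/2.
Hence |(-s + 3)/(s - 7) + 11/15| < 4|s + 8|/(15·(15/2)) = (8/225)|s + 8|, which is < ε once |s + 8| < (225/8)ε.
Take δ = min(15/2, (225/8)ε). Then 0 < |s + 8| < δ forces both bounds, so |(-s + 3)/(s - 7) + 11/15| < ε.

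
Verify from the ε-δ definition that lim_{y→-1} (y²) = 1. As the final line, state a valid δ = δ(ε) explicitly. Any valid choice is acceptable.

δ = min(1, ε/3)

Let ε > 0 be given. We seek δ > 0 with 0 < |y + 1| < δ ⇒ |y² − 1| < ε.
Factor: y² − 1 = (y + 1)(y - 1), so |y² − 1| = |y + 1|·|y - 1|.
Restrict δ ≤ 1. Then |y + 1| < 1 gives |y| < 2, so by the triangle inequality |y - 1| ≤ 2 + 1 = 3.
Hence |y² − 1| ≤ 3|y + 1|, which is < ε once |y + 1| < ε/3.
Take δ = min(1, ε/3). If 0 < |y + 1| < δ then both bounds hold and |y² − 1| ≤ 3|y + 1| < 3·(ε/3) = ε.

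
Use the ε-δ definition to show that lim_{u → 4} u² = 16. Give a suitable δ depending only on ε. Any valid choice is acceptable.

δ = min(2, ε/10)

Suppose ε > 0. We seek δ > 0 with 0 < |u − 4| < δ ⇒ |u² − 16| < ε.
Factor: u² − 16 = (u − 4)(u + 4), so |u² − 16| = |u − 4|·|u + 4|.
Restrict δ ≤ 2. Then |u − 4| < 2 gives |u| < 6, so by the triangle inequality |u + 4| ≤ 6 + 4 = 10.
Hence |u² − 16| ≤ 10|u − 4|, which is < ε once |u − 4| < ε/10.
Take δ = min(2, ε/10). If 0 < |u − 4| < δ then both bounds hold and |u² − 16| ≤ 10|u − 4| < 10·(ε/10) = ε.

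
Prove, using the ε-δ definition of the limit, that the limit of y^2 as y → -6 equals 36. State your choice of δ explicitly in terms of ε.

Let ε > 0. We seek δ > 0 with 0 < |y + 6| < δ ⇒ |y^2 − 36| < ε.
Factor: y^2 − 36 = (y + 6)(y - 6), so |y^2 − 36| = |y + 6|·|y - 6|.
Restrict δ ≤ 2. Then |y + 6| < 2 gives |y| < 8, so by the triangle inequality |y - 6| ≤ 8 + 6 = 14.
Hence |y^2 − 36| ≤ 14|y + 6|, which is < ε once |y + 6| < ε/14.
Take δ = min(2, ε/14). If 0 < |y + 6| < δ then both bounds hold and |y^2 − 36| ≤ 14|y + 6| < 14·(ε/14) = ε.

δ = min(2, ε/14)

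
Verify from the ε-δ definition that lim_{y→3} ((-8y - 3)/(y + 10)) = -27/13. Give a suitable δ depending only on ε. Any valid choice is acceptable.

δ = min(13/2, (169/154)ε)

Let ε > 0. We want δ > 0 with 0 < |y − 3| < δ ⇒ |(-8y - 3)/(y + 10) + 27/13| < ε.
Combining over a common denominator, (-8y - 3)/(y + 10) + 27/13 = [(-8y - 3)·13 − (-27)·(y + 10)] / [13·(y + 10)] = -77(y − 3) / (13(y + 10)).
So |(-8y - 3)/(y + 10) + 27/13| = 77|y − 3| / (13·|y + 10|).
Require δ ≤ 13/2, so |y + 10| ≥ |13| − |y − 3| > 13 − 13/2 = 13/2.
Hence |(-8y - 3)/(y + 10) + 27/13| < 77|y − 3|/(13·(13/2)) = (154/169)|y − 3|, which is < ε once |y − 3| < (169/154)ε.
Take δ = min(13/2, (169/154)ε). Then 0 < |y − 3| < δ forces both bounds, so |(-8y - 3)/(y + 10) + 27/13| < ε.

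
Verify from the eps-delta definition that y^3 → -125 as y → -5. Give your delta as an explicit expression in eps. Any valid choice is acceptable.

delta = min(1, eps/91)

Fix eps > 0. We seek delta > 0 with 0 < |y + 5| < delta ⇒ |y^3 + 125| < eps.
Factor: y^3 + 125 = (y + 5)(y^2 - 5y + 25), so |y^3 + 125| = |y + 5|·|y^2 - 5y + 25|.
Impose delta ≤ 1 so that |y| < 6; then |y^2 - 5y + 25| ≤ 91.
Hence |y^3 + 125| ≤ 91|y + 5|, which is < eps once |y + 5| < eps/91.
Take delta = min(1, eps/91). If 0 < |y + 5| < delta then both bounds hold and |y^3 + 125| ≤ 91|y + 5| < 91·(eps/91) = eps.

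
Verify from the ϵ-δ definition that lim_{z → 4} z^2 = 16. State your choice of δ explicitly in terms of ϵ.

Let ϵ > 0. We seek δ > 0 with 0 < |z − 4| < δ ⇒ |z^2 − 16| < ϵ.
Factor: z^2 − 16 = (z − 4)(z + 4), so |z^2 − 16| = |z − 4|·|z + 4|.
Impose δ ≤ 1 so that |z| < 5; then |z + 4| ≤ 9.
Hence |z^2 − 16| ≤ 9|z − 4|, which is < ϵ once |z − 4| < ϵ/9.
Take δ = min(1, ϵ/9). If 0 < |z − 4| < δ then both bounds hold and |z^2 − 16| ≤ 9|z − 4| < 9·(ϵ/9) = ϵ.

δ = min(1, ϵ/9)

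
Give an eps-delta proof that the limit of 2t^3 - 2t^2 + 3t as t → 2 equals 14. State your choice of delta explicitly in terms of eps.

Let eps > 0 be given. We want delta > 0 such that 0 < |t − 2| < delta implies |(2t^3 - 2t^2 + 3t) − 14| < eps.
(2t^3 - 2t^2 + 3t) − 14 = 2t^3 - 2t^2 + 3t - 14 = (t − 2)(2t^2 + 2t + 7).
So |(2t^3 - 2t^2 + 3t) − 14| = |t − 2|·|2t^2 + 2t + 7|.
Assume first that |t − 2| < 1, so |t| < 3. Then |2t^2 + 2t + 7| ≤ 2·3^2 + 2·3 + 7 = 31.
Hence |(2t^3 - 2t^2 + 3t) − 14| ≤ 31|t − 2| < eps provided |t − 2| < eps/31.
Choosing delta = min(1, eps/31) ensures both conditions, hence |(2t^3 - 2t^2 + 3t) − 14| < eps.

delta = min(1, eps/31)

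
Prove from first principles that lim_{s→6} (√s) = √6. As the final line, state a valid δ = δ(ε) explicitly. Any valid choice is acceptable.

Let ε > 0. We want δ > 0 such that 0 < |s − 6| < δ implies |√s − √6| < ε.
Multiplying by the conjugate, |√s − √6| = |s − 6|/(√s + √6).
Restrict δ ≤ 6 so that |s − 6| < 6 forces s > 0, and then √s + √6 > √6.
Hence |√s − √6| < |s − 6|/√6, which is < ε once |s − 6| < √6·ε.
Take δ = min(6, √6·ε). If 0 < |s − 6| < δ then s > 0 and |√s − √6| < |s − 6|/√6 < ε.

δ = min(6, √6·ε)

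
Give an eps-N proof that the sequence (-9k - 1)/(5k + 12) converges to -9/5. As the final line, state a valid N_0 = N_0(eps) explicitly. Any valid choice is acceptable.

Fix eps > 0. For k ≥ 1, |(-9k - 1)/(5k + 12) + 9/5| = |103|/(5(5k + 12)) = 103/(5(5k + 12)).
Since 5k + 12 ≥ 5k for k ≥ 1, this is ≤ 103/(5·5k) = (103/25)/k.
So |(-9k - 1)/(5k + 12) + 9/5| < eps whenever k > (103/25)/eps.
Take N_0 = (103/25)/eps. If k > N_0 then |(-9k - 1)/(5k + 12) + 9/5| ≤ (103/25)/k < eps.

N_0 = (103/25)/eps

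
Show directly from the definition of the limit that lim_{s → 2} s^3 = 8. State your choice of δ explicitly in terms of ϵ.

Suppose ϵ > 0. We seek δ > 0 with 0 < |s − 2| < δ ⇒ |s^3 − 8| < ϵ.
Factor: s^3 − 8 = (s − 2)(s^2 + 2s + 4), so |s^3 − 8| = |s − 2|·|s^2 + 2s + 4|.
Impose δ ≤ 2 so that |s| < 4; then |s^2 + 2s + 4| ≤ 28.
Hence |s^3 − 8| ≤ 28|s − 2|, which is < ϵ once |s − 2| < ϵ/28.
Take δ = min(2, ϵ/28). If 0 < |s − 2| < δ then both bounds hold and |s^3 − 8| ≤ 28|s − 2| < 28·(ϵ/28) = ϵ.

δ = min(2, ϵ/28)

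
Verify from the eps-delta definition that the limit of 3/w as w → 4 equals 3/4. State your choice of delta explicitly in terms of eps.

delta = min(2, (8/3)eps)

Fix eps > 0. We seek delta > 0 such that 0 < |w − 4| < delta implies |3/w − (3/4)| < eps.
|3/w − (3/4)| = 3·|4 − w|/(4·|w|) = 3|w − 4|/(4|w|).
Require delta ≤ 2 so that |w| > 4 − 2 = 2, hence 4|w| > 8.
Then |3/w − (3/4)| < 3|w − 4|/8, which is < eps when |w − 4| < (8/3)eps.
Take delta = min(2, (8/3)eps). Then 0 < |w − 4| < delta gives both |w − 4| < 2 and |w − 4| < (8/3)eps, so |3/w − (3/4)| < eps.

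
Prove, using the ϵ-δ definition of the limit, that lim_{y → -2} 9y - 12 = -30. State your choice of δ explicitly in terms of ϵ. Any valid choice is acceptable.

Let ϵ > 0. We need δ > 0 so that 0 < |y + 2| < δ implies |(9y - 12) + 30| < ϵ.
|(9y - 12) + 30| = |9y + 18| = 9|y + 2|.
So 9|y + 2| < ϵ exactly when |y + 2| < ϵ/9.
Take δ = ϵ/9. If 0 < |y + 2| < δ then |(9y - 12) + 30| = 9|y + 2| < 9·(ϵ/9) = ϵ.

δ = ϵ/9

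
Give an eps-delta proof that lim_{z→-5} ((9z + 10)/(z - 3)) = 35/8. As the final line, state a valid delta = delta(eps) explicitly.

Let eps > 0. We want delta > 0 with 0 < |z + 5| < delta ⇒ |(9z + 10)/(z - 3) − (35/8)| < eps.
Combining over a common denominator, (9z + 10)/(z - 3) − (35/8) = [(9z + 10)·(-8) − (-35)·(z - 3)] / [(-8)·(z - 3)] = -37(z + 5) / ((-8)(z - 3)).
So |(9z + 10)/(z - 3) − (35/8)| = 37|z + 5| / (8·|z − 3|).
Restrict delta ≤ 4. Then |z + 5| < 4 gives |z − 3| = |(z + 5) + (-8)| ≥ 8 − 4 = 4.
Hence |(9z + 10)/(z - 3) − (35/8)| < 37|z + 5|/(8·4) = (37/32)|z + 5|, which is < eps once |z + 5| < (32/37)eps.
Take delta = min(4, (32/37)eps). Then 0 < |z + 5| < delta forces both bounds, so |(9z + 10)/(z - 3) − (35/8)| < eps.

delta = min(4, (32/37)eps)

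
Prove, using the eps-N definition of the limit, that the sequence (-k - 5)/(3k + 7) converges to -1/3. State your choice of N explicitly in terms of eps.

N = (8/9)/eps

Suppose eps > 0. For k ≥ 1, |(-k - 5)/(3k + 7) + 1/3| = |-8|/(3(3k + 7)) = 8/(3(3k + 7)).
Since 3k + 7 ≥ 3k for k ≥ 1, this is ≤ 8/(3·3k) = (8/9)/k.
So |(-k - 5)/(3k + 7) + 1/3| < eps whenever k > (8/9)/eps.
Take N = (8/9)/eps. If k > N then |(-k - 5)/(3k + 7) + 1/3| ≤ (8/9)/k < eps.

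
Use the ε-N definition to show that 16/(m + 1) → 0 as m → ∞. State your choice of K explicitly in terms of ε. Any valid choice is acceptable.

Fix ε > 0. For m ≥ 1, |16/(m + 1) − 0| = 16/(m + 1) ≤ 16/m.
We need 16/m < ε, i.e. m > 16/ε.
Take K = 16/ε. If m > K then |16/(m + 1)| ≤ 16/m < ε.

K = 16/ε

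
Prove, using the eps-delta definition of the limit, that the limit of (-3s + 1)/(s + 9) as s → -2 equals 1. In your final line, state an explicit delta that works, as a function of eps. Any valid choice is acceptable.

delta = min(7/2, (7/8)eps)

Let eps > 0. We want delta > 0 with 0 < |s + 2| < delta ⇒ |(-3s + 1)/(s + 9) − 1| < eps.
Combining over a common denominator, (-3s + 1)/(s + 9) − 1 = [(-3s + 1)·7 − 7·(s + 9)] / [7·(s + 9)] = -28(s + 2) / (7(s + 9)).
So |(-3s + 1)/(s + 9) − 1| = 28|s + 2| / (7·|s + 9|).
Require delta ≤ 7/2, so |s + 9| ≥ |7| − |s + 2| > 7 − 7/2 = 7/2.
Hence |(-3s + 1)/(s + 9) − 1| < 28|s + 2|/(7·(7/2)) = (8/7)|s + 2|, which is < eps once |s + 2| < (7/8)eps.
Take delta = min(7/2, (7/8)eps). Then 0 < |s + 2| < delta forces both bounds, so |(-3s + 1)/(s + 9) − 1| < eps.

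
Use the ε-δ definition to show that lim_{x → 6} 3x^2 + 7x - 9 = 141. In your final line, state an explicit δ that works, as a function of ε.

δ = min(1, ε/46)

Let ε > 0. We want δ > 0 such that 0 < |x − 6| < δ implies |(3x^2 + 7x - 9) − 141| < ε.
(3x^2 + 7x - 9) − 141 = 3x^2 + 7x - 150 = (x − 6)(3x + 25).
So |(3x^2 + 7x - 9) − 141| = |x − 6|·|3x + 25|.
Assume first that |x − 6| < 1, so |x| < 7. Then |3x + 25| ≤ 3·7 + 25 = 46.
Hence |(3x^2 + 7x - 9) − 141| ≤ 46|x − 6| < ε provided |x − 6| < ε/46.
Choosing δ = min(1, ε/46) ensures both conditions, hence |(3x^2 + 7x - 9) − 141| < ε.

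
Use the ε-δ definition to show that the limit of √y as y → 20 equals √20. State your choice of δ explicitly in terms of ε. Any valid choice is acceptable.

Fix ε > 0. We want δ > 0 such that 0 < |y − 20| < δ implies |√y − √20| < ε.
Multiplying by the conjugate, |√y − √20| = |y − 20|/(√y + √20).
Restrict δ ≤ 20 so that |y − 20| < 20 forces y > 0, and then √y + √20 > √20.
Hence |√y − √20| < |y − 20|/√20, which is < ε once |y − 20| < √20·ε.
Take δ = min(20, √20·ε). If 0 < |y − 20| < δ then y > 0 and |√y − √20| < |y − 20|/√20 < ε.

δ = min(20, √20·ε)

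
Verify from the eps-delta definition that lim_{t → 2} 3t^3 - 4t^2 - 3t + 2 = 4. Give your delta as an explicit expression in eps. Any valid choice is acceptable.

Let eps > 0 be given. We want delta > 0 such that 0 < |t − 2| < delta implies |(3t^3 - 4t^2 - 3t + 2) − 4| < eps.
(3t^3 - 4t^2 - 3t + 2) − 4 = 3t^3 - 4t^2 - 3t - 2 = (t − 2)(3t^2 + 2t + 1).
So |(3t^3 - 4t^2 - 3t + 2) − 4| = |t − 2|·|3t^2 + 2t + 1|.
Assume first that |t − 2| < 1, so |t| < 3. Then |3t^2 + 2t + 1| ≤ 3·3^2 + 2·3 + 1 = 34.
Hence |(3t^3 - 4t^2 - 3t + 2) − 4| ≤ 34|t − 2| < eps provided |t − 2| < eps/34.
Take delta = min(1, eps/34). Then 0 < |t − 2| < delta gives both |t − 2| < 1 and |t − 2| < eps/34, so |(3t^3 - 4t^2 - 3t + 2) − 4| < eps.

delta = min(1, eps/34)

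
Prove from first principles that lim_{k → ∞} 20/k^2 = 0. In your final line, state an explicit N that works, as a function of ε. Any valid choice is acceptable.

Fix ε > 0. For k ≥ 1, |20/k^2 − 0| = 20/k^2.
20/k^2 < ε ⇔ k^2 > 20/ε ⇔ k > (20/ε)^{1/2}.
Take N = (20/ε)^{1/2}. Then k > N implies 20/k^2 < ε.

N = (20/ε)^{1/2}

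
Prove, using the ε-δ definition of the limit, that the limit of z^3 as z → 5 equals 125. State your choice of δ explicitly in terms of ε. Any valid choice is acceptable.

δ = min(2, ε/109)

Let ε > 0. We seek δ > 0 with 0 < |z − 5| < δ ⇒ |z^3 − 125| < ε.
Factor: z^3 − 125 = (z − 5)(z^2 + 5z + 25), so |z^3 − 125| = |z − 5|·|z^2 + 5z + 25|.
Impose δ ≤ 2 so that |z| < 7; then |z^2 + 5z + 25| ≤ 109.
Hence |z^3 − 125| ≤ 109|z − 5|, which is < ε once |z − 5| < ε/109.
Take δ = min(2, ε/109). If 0 < |z − 5| < δ then both bounds hold and |z^3 − 125| ≤ 109|z − 5| < 109·(ε/109) = ε.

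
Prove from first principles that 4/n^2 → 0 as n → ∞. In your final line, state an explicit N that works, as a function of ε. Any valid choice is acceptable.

Let ε > 0. For n ≥ 1, |4/n^2 − 0| = 4/n^2.
4/n^2 < ε ⇔ n^2 > 4/ε ⇔ n > (4/ε)^{1/2}.
Take N = (4/ε)^{1/2}. Then n > N implies 4/n^2 < ε.

N = (4/ε)^{1/2}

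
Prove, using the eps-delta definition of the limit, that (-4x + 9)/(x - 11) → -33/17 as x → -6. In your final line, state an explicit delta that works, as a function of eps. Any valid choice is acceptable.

Let eps > 0. We want delta > 0 with 0 < |x + 6| < delta ⇒ |(-4x + 9)/(x - 11) + 33/17| < eps.
Combining over a common denominator, (-4x + 9)/(x - 11) + 33/17 = [(-4x + 9)·(-17) − 33·(x - 11)] / [(-17)·(x - 11)] = 35(x + 6) / ((-17)(x - 11)).
So |(-4x + 9)/(x - 11) + 33/17| = 35|x + 6| / (17·|x − 11|).
Restrict delta ≤ 17/2. Then |x + 6| < 17/2 gives |x − 11| = |(x + 6) + (-17)| ≥ 17 − 17/2 = 17/2.
Hence |(-4x + 9)/(x - 11) + 33/17| < 35|x + 6|/(17·(17/2)) = (70/289)|x + 6|, which is < eps once |x + 6| < (289/70)eps.
Take delta = min(17/2, (289/70)eps). Then 0 < |x + 6| < delta forces both bounds, so |(-4x + 9)/(x - 11) + 33/17| < eps.

delta = min(17/2, (289/70)eps)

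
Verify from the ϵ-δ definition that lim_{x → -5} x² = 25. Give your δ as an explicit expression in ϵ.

Let ϵ > 0 be given. We seek δ > 0 with 0 < |x + 5| < δ ⇒ |x² − 25| < ϵ.
Factor: x² − 25 = (x + 5)(x - 5), so |x² − 25| = |x + 5|·|x - 5|.
Impose δ ≤ 2 so that |x| < 7; then |x - 5| ≤ 12.
Hence |x² − 25| ≤ 12|x + 5|, which is < ϵ once |x + 5| < ϵ/12.
Take δ = min(2, ϵ/12). If 0 < |x + 5| < δ then both bounds hold and |x² − 25| ≤ 12|x + 5| < 12·(ϵ/12) = ϵ.

δ = min(2, ϵ/12)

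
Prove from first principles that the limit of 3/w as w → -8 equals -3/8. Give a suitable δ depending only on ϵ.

δ = min(4, (32/3)ϵ)

Fix ϵ > 0. We seek δ > 0 such that 0 < |w + 8| < δ implies |3/w + 3/8| < ϵ.
|3/w + 3/8| = 3·|-8 − w|/(8·|w|) = 3|w + 8|/(8|w|).
Restrict δ ≤ 4. Then |w + 8| < 4 gives |w| > 4, so 8|w| > 32.
Then |3/w + 3/8| < 3|w + 8|/32, which is < ϵ when |w + 8| < (32/3)ϵ.
Take δ = min(4, (32/3)ϵ). Then 0 < |w + 8| < δ gives both |w + 8| < 4 and |w + 8| < (32/3)ϵ, so |3/w + 3/8| < ϵ.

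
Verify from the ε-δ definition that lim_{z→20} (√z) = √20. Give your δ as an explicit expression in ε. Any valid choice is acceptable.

δ = min(20, √20·ε)

Fix ε > 0. We want δ > 0 such that 0 < |z − 20| < δ implies |√z − √20| < ε.
Rationalise: √z − √20 = (z − 20)/(√z + √20), so |√z − √20| = |z − 20|/(√z + √20).
Restrict δ ≤ 20 so that |z − 20| < 20 forces z > 0, and then √z + √20 > √20.
Hence |√z − √20| < |z − 20|/√20, which is < ε once |z − 20| < √20·ε.
Take δ = min(20, √20·ε). If 0 < |z − 20| < δ then z > 0 and |√z − √20| < |z − 20|/√20 < ε.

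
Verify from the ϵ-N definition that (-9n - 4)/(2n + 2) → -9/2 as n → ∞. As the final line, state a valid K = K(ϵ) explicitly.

Fix ϵ > 0. For n ≥ 1, |(-9n - 4)/(2n + 2) + 9/2| = |10|/(2(2n + 2)) = 10/(2(2n + 2)).
Since 2n + 2 ≥ 2n for n ≥ 1, this is ≤ 10/(2·2n) = (5/2)/n.
So |(-9n - 4)/(2n + 2) + 9/2| < ϵ whenever n > (5/2)/ϵ.
Take K = (5/2)/ϵ. If n > K then |(-9n - 4)/(2n + 2) + 9/2| ≤ (5/2)/n < ϵ.

K = (5/2)/ϵ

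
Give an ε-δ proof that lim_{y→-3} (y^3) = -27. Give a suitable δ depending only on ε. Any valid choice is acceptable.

δ = min(1, ε/37)

Let ε > 0. We seek δ > 0 with 0 < |y + 3| < δ ⇒ |y^3 + 27| < ε.
Factor: y^3 + 27 = (y + 3)(y^2 - 3y + 9), so |y^3 + 27| = |y + 3|·|y^2 - 3y + 9|.
Restrict δ ≤ 1. Then |y + 3| < 1 gives |y| < 4, so by the triangle inequality |y^2 - 3y + 9| ≤ 4^2 + 3·4 + 9 = 37.
Hence |y^3 + 27| ≤ 37|y + 3|, which is < ε once |y + 3| < ε/37.
Take δ = min(1, ε/37). If 0 < |y + 3| < δ then both bounds hold and |y^3 + 27| ≤ 37|y + 3| < 37·(ε/37) = ε.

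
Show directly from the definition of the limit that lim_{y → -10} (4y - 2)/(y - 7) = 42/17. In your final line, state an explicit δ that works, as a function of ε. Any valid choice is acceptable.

δ = min(17/2, (289/52)ε)

Fix ε > 0. We want δ > 0 with 0 < |y + 10| < δ ⇒ |(4y - 2)/(y - 7) − (42/17)| < ε.
Combining over a common denominator, (4y - 2)/(y - 7) − (42/17) = [(4y - 2)·(-17) − (-42)·(y - 7)] / [(-17)·(y - 7)] = -26(y + 10) / ((-17)(y - 7)).
So |(4y - 2)/(y - 7) − (42/17)| = 26|y + 10| / (17·|y − 7|).
Require δ ≤ 17/2, so |y − 7| ≥ |-17| − |y + 10| > 17 − 17/2 = 17/2.
Hence |(4y - 2)/(y - 7) − (42/17)| < 26|y + 10|/(17·(17/2)) = (52/289)|y + 10|, which is < ε once |y + 10| < (289/52)ε.
Take δ = min(17/2, (289/52)ε). Then 0 < |y + 10| < δ forces both bounds, so |(4y - 2)/(y - 7) − (42/17)| < ε.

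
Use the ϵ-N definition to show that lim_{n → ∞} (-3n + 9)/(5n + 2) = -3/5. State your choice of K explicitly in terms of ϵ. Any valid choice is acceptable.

Fix ϵ > 0. For n ≥ 1, |(-3n + 9)/(5n + 2) + 3/5| = |51|/(5(5n + 2)) = 51/(5(5n + 2)).
Since 5n + 2 ≥ 5n for n ≥ 1, this is ≤ 51/(5·5n) = (51/25)/n.
So |(-3n + 9)/(5n + 2) + 3/5| < ϵ whenever n > (51/25)/ϵ.
Take K = (51/25)/ϵ. If n > K then |(-3n + 9)/(5n + 2) + 3/5| ≤ (51/25)/n < ϵ.

K = (51/25)/ϵ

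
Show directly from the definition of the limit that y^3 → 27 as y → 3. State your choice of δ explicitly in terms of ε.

δ = min(1, ε/37)

Let ε > 0. We seek δ > 0 with 0 < |y − 3| < δ ⇒ |y^3 − 27| < ε.
Factor: y^3 − 27 = (y − 3)(y^2 + 3y + 9), so |y^3 − 27| = |y − 3|·|y^2 + 3y + 9|.
Impose δ ≤ 1 so that |y| < 4; then |y^2 + 3y + 9| ≤ 37.
Hence |y^3 − 27| ≤ 37|y − 3|, which is < ε once |y − 3| < ε/37.
Take δ = min(1, ε/37). If 0 < |y − 3| < δ then both bounds hold and |y^3 − 27| ≤ 37|y − 3| < 37·(ε/37) = ε.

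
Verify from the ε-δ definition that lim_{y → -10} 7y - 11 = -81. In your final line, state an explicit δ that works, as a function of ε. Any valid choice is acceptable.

Fix ε > 0. We need δ > 0 so that 0 < |y + 10| < δ implies |(7y - 11) + 81| < ε.
|(7y - 11) + 81| = |7y + 70| = 7|y + 10|.
So 7|y + 10| < ε exactly when |y + 10| < ε/7.
Choosing δ = ε/7 gives |(7y - 11) + 81| = 7|y + 10| < ε whenever |y + 10| < δ.

δ = ε/7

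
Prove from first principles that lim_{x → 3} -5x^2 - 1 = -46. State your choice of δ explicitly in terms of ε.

δ = min(1, ε/35)

Fix ε > 0. We want δ > 0 such that 0 < |x − 3| < δ implies |(-5x^2 - 1) + 46| < ε.
(-5x^2 - 1) + 46 = -5x^2 + 45 = (x − 3)(-5x - 15).
So |(-5x^2 - 1) + 46| = |x − 3|·|-5x - 15|.
Assume first that |x − 3| < 1, so |x| < 4. Then |-5x - 15| ≤ 5·4 + 15 = 35.
Hence |(-5x^2 - 1) + 46| ≤ 35|x − 3| < ε provided |x − 3| < ε/35.
Take δ = min(1, ε/35). Then 0 < |x − 3| < δ gives both |x − 3| < 1 and |x − 3| < ε/35, so |(-5x^2 - 1) + 46| < ε.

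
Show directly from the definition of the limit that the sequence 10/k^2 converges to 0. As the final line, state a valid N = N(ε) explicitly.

Fix ε > 0. For k ≥ 1, |10/k^2 − 0| = 10/k^2.
10/k^2 < ε ⇔ k^2 > 10/ε ⇔ k > (10/ε)^{1/2}.
Take N = (10/ε)^{1/2}. Then k > N implies 10/k^2 < ε.

N = (10/ε)^{1/2}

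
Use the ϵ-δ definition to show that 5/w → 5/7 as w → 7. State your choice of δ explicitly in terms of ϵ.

δ = min(7/2, (49/10)ϵ)

Let ϵ > 0. We seek δ > 0 such that 0 < |w − 7| < δ implies |5/w − (5/7)| < ϵ.
|5/w − (5/7)| = 5·|7 − w|/(7·|w|) = 5|w − 7|/(7|w|).
Restrict δ ≤ 7/2. Then |w − 7| < 7/2 gives |w| > 7/2, so 7|w| > 49/2.
Then |5/w − (5/7)| < 5|w − 7|/(49/2), which is < ϵ when |w − 7| < (49/10)ϵ.
Take δ = min(7/2, (49/10)ϵ). Then 0 < |w − 7| < δ gives both |w − 7| < 7/2 and |w − 7| < (49/10)ϵ, so |5/w − (5/7)| < ϵ.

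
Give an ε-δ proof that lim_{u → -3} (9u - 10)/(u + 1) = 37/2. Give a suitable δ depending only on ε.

δ = min(1, (2/19)ε)

Suppose ε > 0. We want δ > 0 with 0 < |u + 3| < δ ⇒ |(9u - 10)/(u + 1) − (37/2)| < ε.
Combining over a common denominator, (9u - 10)/(u + 1) − (37/2) = [(9u - 10)·(-2) − (-37)·(u + 1)] / [(-2)·(u + 1)] = 19(u + 3) / ((-2)(u + 1)).
So |(9u - 10)/(u + 1) − (37/2)| = 19|u + 3| / (2·|u + 1|).
Require δ ≤ 1, so |u + 1| ≥ |-2| − |u + 3| > 2 − 1 = 1.
Hence |(9u - 10)/(u + 1) − (37/2)| < 19|u + 3|/(2·1) = (19/2)|u + 3|, which is < ε once |u + 3| < (2/19)ε.
Take δ = min(1, (2/19)ε). Then 0 < |u + 3| < δ forces both bounds, so |(9u - 10)/(u + 1) − (37/2)| < ε.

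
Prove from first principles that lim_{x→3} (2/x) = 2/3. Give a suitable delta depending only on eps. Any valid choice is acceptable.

Suppose eps > 0. We seek delta > 0 such that 0 < |x − 3| < delta implies |2/x − (2/3)| < eps.
|2/x − (2/3)| = 2·|3 − x|/(3·|x|) = 2|x − 3|/(3|x|).
Restrict delta ≤ 3/2. Then |x − 3| < 3/2 gives |x| > 3/2, so 3|x| > 9/2.
Then |2/x − (2/3)| < 2|x − 3|/(9/2), which is < eps when |x − 3| < (9/4)eps.
Take delta = min(3/2, (9/4)eps). Then 0 < |x − 3| < delta gives both |x − 3| < 3/2 and |x − 3| < (9/4)eps, so |2/x − (2/3)| < eps.

delta = min(3/2, (9/4)eps)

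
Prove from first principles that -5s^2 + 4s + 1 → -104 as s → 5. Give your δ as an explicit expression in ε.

Fix ε > 0. We want δ > 0 such that 0 < |s − 5| < δ implies |(-5s^2 + 4s + 1) + 104| < ε.
(-5s^2 + 4s + 1) + 104 = -5s^2 + 4s + 105 = (s − 5)(-5s - 21).
So |(-5s^2 + 4s + 1) + 104| = |s − 5|·|-5s - 21|.
Require δ ≤ 1. Then |s − 5| < 1 gives |s| < 6, and by the triangle inequality |-5s - 21| ≤ 5·6 + 21 = 51.
Hence |(-5s^2 + 4s + 1) + 104| ≤ 51|s − 5| < ε provided |s − 5| < ε/51.
Take δ = min(1, ε/51). Then 0 < |s − 5| < δ gives both |s − 5| < 1 and |s − 5| < ε/51, so |(-5s^2 + 4s + 1) + 104| < ε.

δ = min(1, ε/51)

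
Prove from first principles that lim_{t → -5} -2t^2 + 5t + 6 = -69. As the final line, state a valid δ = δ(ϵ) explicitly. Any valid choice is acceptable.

Suppose ϵ > 0. We want δ > 0 such that 0 < |t + 5| < δ implies |(-2t^2 + 5t + 6) + 69| < ϵ.
(-2t^2 + 5t + 6) + 69 = -2t^2 + 5t + 75 = (t + 5)(-2t + 15).
So |(-2t^2 + 5t + 6) + 69| = |t + 5|·|-2t + 15|.
Assume first that |t + 5| < 2, so |t| < 7. Then |-2t + 15| ≤ 2·7 + 15 = 29.
Hence |(-2t^2 + 5t + 6) + 69| ≤ 29|t + 5| < ϵ provided |t + 5| < ϵ/29.
Take δ = min(2, ϵ/29). Then 0 < |t + 5| < δ gives both |t + 5| < 2 and |t + 5| < ϵ/29, so |(-2t^2 + 5t + 6) + 69| < ϵ.

δ = min(2, ϵ/29)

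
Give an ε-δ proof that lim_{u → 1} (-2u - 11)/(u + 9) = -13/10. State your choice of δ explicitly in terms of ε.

δ = min(5, (50/7)ε)

Let ε > 0 be given. We want δ > 0 with 0 < |u − 1| < δ ⇒ |(-2u - 11)/(u + 9) + 13/10| < ε.
Combining over a common denominator, (-2u - 11)/(u + 9) + 13/10 = [(-2u - 11)·10 − (-13)·(u + 9)] / [10·(u + 9)] = -7(u − 1) / (10(u + 9)).
So |(-2u - 11)/(u + 9) + 13/10| = 7|u − 1| / (10·|u + 9|).
Restrict δ ≤ 5. Then |u − 1| < 5 gives |u + 9| = |(u − 1) + 10| ≥ 10 − 5 = 5.
Hence |(-2u - 11)/(u + 9) + 13/10| < 7|u − 1|/(10·5) = (7/50)|u − 1|, which is < ε once |u − 1| < (50/7)ε.
Take δ = min(5, (50/7)ε). Then 0 < |u − 1| < δ forces both bounds, so |(-2u - 11)/(u + 9) + 13/10| < ε.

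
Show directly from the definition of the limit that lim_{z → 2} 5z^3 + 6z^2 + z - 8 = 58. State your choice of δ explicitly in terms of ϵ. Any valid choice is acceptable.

δ = min(1, ϵ/126)

Let ϵ > 0 be given. We want δ > 0 such that 0 < |z − 2| < δ implies |(5z^3 + 6z^2 + z - 8) − 58| < ϵ.
(5z^3 + 6z^2 + z - 8) − 58 = 5z^3 + 6z^2 + z - 66 = (z − 2)(5z^2 + 16z + 33).
So |(5z^3 + 6z^2 + z - 8) − 58| = |z − 2|·|5z^2 + 16z + 33|.
Require δ ≤ 1. Then |z − 2| < 1 gives |z| < 3, and by the triangle inequality |5z^2 + 16z + 33| ≤ 5·3^2 + 16·3 + 33 = 126.
Hence |(5z^3 + 6z^2 + z - 8) − 58| ≤ 126|z − 2| < ϵ provided |z − 2| < ϵ/126.
Take δ = min(1, ϵ/126). Then 0 < |z − 2| < δ gives both |z − 2| < 1 and |z − 2| < ϵ/126, so |(5z^3 + 6z^2 + z - 8) − 58| < ϵ.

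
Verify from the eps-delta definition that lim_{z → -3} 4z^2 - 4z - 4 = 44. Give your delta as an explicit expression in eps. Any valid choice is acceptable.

delta = min(1, eps/32)

Suppose eps > 0. We want delta > 0 such that 0 < |z + 3| < delta implies |(4z^2 - 4z - 4) − 44| < eps.
(4z^2 - 4z - 4) − 44 = 4z^2 - 4z - 48 = (z + 3)(4z - 16).
So |(4z^2 - 4z - 4) − 44| = |z + 3|·|4z - 16|.
Assume first that |z + 3| < 1, so |z| < 4. Then |4z - 16| ≤ 4·4 + 16 = 32.
Hence |(4z^2 - 4z - 4) − 44| ≤ 32|z + 3| < eps provided |z + 3| < eps/32.
Choosing delta = min(1, eps/32) ensures both conditions, hence |(4z^2 - 4z - 4) − 44| < eps.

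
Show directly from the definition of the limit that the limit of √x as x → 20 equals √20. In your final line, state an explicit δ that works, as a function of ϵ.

δ = min(20, √20·ϵ)

Let ϵ > 0 be given. We want δ > 0 such that 0 < |x − 20| < δ implies |√x − √20| < ϵ.
Rationalise: √x − √20 = (x − 20)/(√x + √20), so |√x − √20| = |x − 20|/(√x + √20).
Restrict δ ≤ 20 so that |x − 20| < 20 forces x > 0, and then √x + √20 > √20.
Hence |√x − √20| < |x − 20|/√20, which is < ϵ once |x − 20| < √20·ϵ.
Take δ = min(20, √20·ϵ). If 0 < |x − 20| < δ then x > 0 and |√x − √20| < |x − 20|/√20 < ϵ.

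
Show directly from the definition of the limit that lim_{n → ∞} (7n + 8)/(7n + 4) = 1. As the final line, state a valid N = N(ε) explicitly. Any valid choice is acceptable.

N = (4/7)/ε

Let ε > 0 be given. For n ≥ 1, |(7n + 8)/(7n + 4) − 1| = |28|/(7(7n + 4)) = 28/(7(7n + 4)).
Since 7n + 4 ≥ 7n for n ≥ 1, this is ≤ 28/(7·7n) = (4/7)/n.
So |(7n + 8)/(7n + 4) − 1| < ε whenever n > (4/7)/ε.
Take N = (4/7)/ε. If n > N then |(7n + 8)/(7n + 4) − 1| ≤ (4/7)/n < ε.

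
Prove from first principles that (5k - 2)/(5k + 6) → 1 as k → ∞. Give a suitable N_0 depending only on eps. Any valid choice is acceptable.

Suppose eps > 0. For k ≥ 1, |(5k - 2)/(5k + 6) − 1| = |-40|/(5(5k + 6)) = 40/(5(5k + 6)).
Since 5k + 6 ≥ 5k for k ≥ 1, this is ≤ 40/(5·5k) = (8/5)/k.
So |(5k - 2)/(5k + 6) − 1| < eps whenever k > (8/5)/eps.
Take N_0 = (8/5)/eps. If k > N_0 then |(5k - 2)/(5k + 6) − 1| ≤ (8/5)/k < eps.

N_0 = (8/5)/eps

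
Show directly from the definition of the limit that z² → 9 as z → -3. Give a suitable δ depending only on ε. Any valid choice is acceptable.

Suppose ε > 0. We seek δ > 0 with 0 < |z + 3| < δ ⇒ |z² − 9| < ε.
Factor: z² − 9 = (z + 3)(z - 3), so |z² − 9| = |z + 3|·|z - 3|.
Restrict δ ≤ 1. Then |z + 3| < 1 gives |z| < 4, so by the triangle inequality |z - 3| ≤ 4 + 3 = 7.
Hence |z² − 9| ≤ 7|z + 3|, which is < ε once |z + 3| < ε/7.
Take δ = min(1, ε/7). If 0 < |z + 3| < δ then both bounds hold and |z² − 9| ≤ 7|z + 3| < 7·(ε/7) = ε.

δ = min(1, ε/7)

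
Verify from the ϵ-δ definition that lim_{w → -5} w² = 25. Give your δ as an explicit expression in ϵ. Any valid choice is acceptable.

Fix ϵ > 0. We seek δ > 0 with 0 < |w + 5| < δ ⇒ |w² − 25| < ϵ.
Factor: w² − 25 = (w + 5)(w - 5), so |w² − 25| = |w + 5|·|w - 5|.
Impose δ ≤ 1 so that |w| < 6; then |w - 5| ≤ 11.
Hence |w² − 25| ≤ 11|w + 5|, which is < ϵ once |w + 5| < ϵ/11.
Take δ = min(1, ϵ/11). If 0 < |w + 5| < δ then both bounds hold and |w² − 25| ≤ 11|w + 5| < 11·(ϵ/11) = ϵ.

δ = min(1, ϵ/11)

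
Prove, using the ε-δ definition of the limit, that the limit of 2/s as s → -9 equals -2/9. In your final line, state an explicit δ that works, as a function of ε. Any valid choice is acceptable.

δ = min(9/2, (81/4)ε)

Suppose ε > 0. We seek δ > 0 such that 0 < |s + 9| < δ implies |2/s + 2/9| < ε.
|2/s + 2/9| = 2·|-9 − s|/(9·|s|) = 2|s + 9|/(9|s|).
Require δ ≤ 9/2 so that |s| > 9 − 9/2 = 9/2, hence 9|s| > 81/2.
Then |2/s + 2/9| < 2|s + 9|/(81/2), which is < ε when |s + 9| < (81/4)ε.
Take δ = min(9/2, (81/4)ε). Then 0 < |s + 9| < δ gives both |s + 9| < 9/2 and |s + 9| < (81/4)ε, so |2/s + 2/9| < ε.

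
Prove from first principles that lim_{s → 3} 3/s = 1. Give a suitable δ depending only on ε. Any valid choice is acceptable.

Suppose ε > 0. We seek δ > 0 such that 0 < |s − 3| < δ implies |3/s − 1| < ε.
|3/s − 1| = 3·|3 − s|/(3·|s|) = 3|s − 3|/(3|s|).
Require δ ≤ 3/2 so that |s| > 3 − 3/2 = 3/2, hence 3|s| > 9/2.
Then |3/s − 1| < 3|s − 3|/(9/2), which is < ε when |s − 3| < (3/2)ε.
Take δ = min(3/2, (3/2)ε). Then 0 < |s − 3| < δ gives both |s − 3| < 3/2 and |s − 3| < (3/2)ε, so |3/s − 1| < ε.

δ = min(3/2, (3/2)ε)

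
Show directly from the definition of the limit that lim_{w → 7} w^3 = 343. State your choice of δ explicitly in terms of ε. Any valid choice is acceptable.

δ = min(1, ε/169)

Fix ε > 0. We seek δ > 0 with 0 < |w − 7| < δ ⇒ |w^3 − 343| < ε.
Factor: w^3 − 343 = (w − 7)(w^2 + 7w + 49), so |w^3 − 343| = |w − 7|·|w^2 + 7w + 49|.
Restrict δ ≤ 1. Then |w − 7| < 1 gives |w| < 8, so by the triangle inequality |w^2 + 7w + 49| ≤ 8^2 + 7·8 + 49 = 169.
Hence |w^3 − 343| ≤ 169|w − 7|, which is < ε once |w − 7| < ε/169.
Take δ = min(1, ε/169). If 0 < |w − 7| < δ then both bounds hold and |w^3 − 343| ≤ 169|w − 7| < 169·(ε/169) = ε.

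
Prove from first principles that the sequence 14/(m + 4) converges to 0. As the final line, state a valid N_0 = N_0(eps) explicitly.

Fix eps > 0. For m ≥ 1, |14/(m + 4) − 0| = 14/(m + 4) ≤ 14/m.
We need 14/m < eps, i.e. m > 14/eps.
Take N_0 = 14/eps. If m > N_0 then |14/(m + 4)| ≤ 14/m < eps.

N_0 = 14/eps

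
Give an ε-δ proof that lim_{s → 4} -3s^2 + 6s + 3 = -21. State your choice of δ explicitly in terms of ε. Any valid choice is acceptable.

Let ε > 0. We want δ > 0 such that 0 < |s − 4| < δ implies |(-3s^2 + 6s + 3) + 21| < ε.
(-3s^2 + 6s + 3) + 21 = -3s^2 + 6s + 24 = (s − 4)(-3s - 6).
So |(-3s^2 + 6s + 3) + 21| = |s − 4|·|-3s - 6|.
Require δ ≤ 1. Then |s − 4| < 1 gives |s| < 5, and by the triangle inequality |-3s - 6| ≤ 3·5 + 6 = 21.
Hence |(-3s^2 + 6s + 3) + 21| ≤ 21|s − 4| < ε provided |s − 4| < ε/21.
Choosing δ = min(1, ε/21) ensures both conditions, hence |(-3s^2 + 6s + 3) + 21| < ε.

δ = min(1, ε/21)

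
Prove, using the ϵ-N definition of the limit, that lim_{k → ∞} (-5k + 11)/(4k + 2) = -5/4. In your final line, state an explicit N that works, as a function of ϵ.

Fix ϵ > 0. For k ≥ 1, |(-5k + 11)/(4k + 2) + 5/4| = |54|/(4(4k + 2)) = 54/(4(4k + 2)).
Since 4k + 2 ≥ 4k for k ≥ 1, this is ≤ 54/(4·4k) = (27/8)/k.
So |(-5k + 11)/(4k + 2) + 5/4| < ϵ whenever k > (27/8)/ϵ.
Take N = (27/8)/ϵ. If k > N then |(-5k + 11)/(4k + 2) + 5/4| ≤ (27/8)/k < ϵ.

N = (27/8)/ϵ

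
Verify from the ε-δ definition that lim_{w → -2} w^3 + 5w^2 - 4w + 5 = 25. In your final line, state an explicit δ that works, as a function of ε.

Suppose ε > 0. We want δ > 0 such that 0 < |w + 2| < δ implies |(w^3 + 5w^2 - 4w + 5) − 25| < ε.
(w^3 + 5w^2 - 4w + 5) − 25 = w^3 + 5w^2 - 4w - 20 = (w + 2)(w^2 + 3w - 10).
So |(w^3 + 5w^2 - 4w + 5) − 25| = |w + 2|·|w^2 + 3w - 10|.
Require δ ≤ 1. Then |w + 2| < 1 gives |w| < 3, and by the triangle inequality |w^2 + 3w - 10| ≤ 3^2 + 3·3 + 10 = 28.
Hence |(w^3 + 5w^2 - 4w + 5) − 25| ≤ 28|w + 2| < ε provided |w + 2| < ε/28.
Take δ = min(1, ε/28). Then 0 < |w + 2| < δ gives both |w + 2| < 1 and |w + 2| < ε/28, so |(w^3 + 5w^2 - 4w + 5) − 25| < ε.

δ = min(1, ε/28)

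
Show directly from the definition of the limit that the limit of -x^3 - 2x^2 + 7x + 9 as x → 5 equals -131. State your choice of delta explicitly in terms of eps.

Let eps > 0. We want delta > 0 such that 0 < |x − 5| < delta implies |(-x^3 - 2x^2 + 7x + 9) + 131| < eps.
(-x^3 - 2x^2 + 7x + 9) + 131 = -x^3 - 2x^2 + 7x + 140 = (x − 5)(-x^2 - 7x - 28).
So |(-x^3 - 2x^2 + 7x + 9) + 131| = |x − 5|·|-x^2 - 7x - 28|.
Require delta ≤ 2. Then |x − 5| < 2 gives |x| < 7, and by the triangle inequality |-x^2 - 7x - 28| ≤ 7^2 + 7·7 + 28 = 126.
Hence |(-x^3 - 2x^2 + 7x + 9) + 131| ≤ 126|x − 5| < eps provided |x − 5| < eps/126.
Take delta = min(2, eps/126). Then 0 < |x − 5| < delta gives both |x − 5| < 2 and |x − 5| < eps/126, so |(-x^3 - 2x^2 + 7x + 9) + 131| < eps.

delta = min(2, eps/126)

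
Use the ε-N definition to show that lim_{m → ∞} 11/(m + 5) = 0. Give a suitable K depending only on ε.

K = 11/ε

Let ε > 0. For m ≥ 1, |11/(m + 5) − 0| = 11/(m + 5) ≤ 11/m.
We need 11/m < ε, i.e. m > 11/ε.
Take K = 11/ε. If m > K then |11/(m + 5)| ≤ 11/m < ε.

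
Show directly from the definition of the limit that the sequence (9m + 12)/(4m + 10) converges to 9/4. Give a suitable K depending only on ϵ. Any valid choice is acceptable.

Let ϵ > 0. For m ≥ 1, |(9m + 12)/(4m + 10) − (9/4)| = |-42|/(4(4m + 10)) = 42/(4(4m + 10)).
Since 4m + 10 ≥ 4m for m ≥ 1, this is ≤ 42/(4·4m) = (21/8)/m.
So |(9m + 12)/(4m + 10) − (9/4)| < ϵ whenever m > (21/8)/ϵ.
Take K = (21/8)/ϵ. If m > K then |(9m + 12)/(4m + 10) − (9/4)| ≤ (21/8)/m < ϵ.

K = (21/8)/ϵ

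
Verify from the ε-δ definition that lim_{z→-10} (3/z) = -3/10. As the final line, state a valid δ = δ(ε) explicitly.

δ = min(5, (50/3)ε)

Suppose ε > 0. We seek δ > 0 such that 0 < |z + 10| < δ implies |3/z + 3/10| < ε.
|3/z + 3/10| = 3·|-10 − z|/(10·|z|) = 3|z + 10|/(10|z|).
Restrict δ ≤ 5. Then |z + 10| < 5 gives |z| > 5, so 10|z| > 50.
Then |3/z + 3/10| < 3|z + 10|/50, which is < ε when |z + 10| < (50/3)ε.
Take δ = min(5, (50/3)ε). Then 0 < |z + 10| < δ gives both |z + 10| < 5 and |z + 10| < (50/3)ε, so |3/z + 3/10| < ε.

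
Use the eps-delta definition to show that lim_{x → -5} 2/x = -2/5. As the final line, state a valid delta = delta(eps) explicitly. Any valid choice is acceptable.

delta = min(5/2, (25/4)eps)

Let eps > 0. We seek delta > 0 such that 0 < |x + 5| < delta implies |2/x + 2/5| < eps.
|2/x + 2/5| = 2·|-5 − x|/(5·|x|) = 2|x + 5|/(5|x|).
Restrict delta ≤ 5/2. Then |x + 5| < 5/2 gives |x| > 5/2, so 5|x| > 25/2.
Then |2/x + 2/5| < 2|x + 5|/(25/2), which is < eps when |x + 5| < (25/4)eps.
Take delta = min(5/2, (25/4)eps). Then 0 < |x + 5| < delta gives both |x + 5| < 5/2 and |x + 5| < (25/4)eps, so |2/x + 2/5| < eps.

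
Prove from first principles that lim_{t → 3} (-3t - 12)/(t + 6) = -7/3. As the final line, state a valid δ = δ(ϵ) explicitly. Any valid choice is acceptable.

Let ϵ > 0 be given. We want δ > 0 with 0 < |t − 3| < δ ⇒ |(-3t - 12)/(t + 6) + 7/3| < ϵ.
Combining over a common denominator, (-3t - 12)/(t + 6) + 7/3 = [(-3t - 12)·9 − (-21)·(t + 6)] / [9·(t + 6)] = -6(t − 3) / (9(t + 6)).
So |(-3t - 12)/(t + 6) + 7/3| = 6|t − 3| / (9·|t + 6|).
Restrict δ ≤ 9/2. Then |t − 3| < 9/2 gives |t + 6| = |(t − 3) + 9| ≥ 9 − 9/2 = 9/2.
Hence |(-3t - 12)/(t + 6) + 7/3| < 6|t − 3|/(9·(9/2)) = (4/27)|t − 3|, which is < ϵ once |t − 3| < (27/4)ϵ.
Take δ = min(9/2, (27/4)ϵ). Then 0 < |t − 3| < δ forces both bounds, so |(-3t - 12)/(t + 6) + 7/3| < ϵ.

δ = min(9/2, (27/4)ϵ)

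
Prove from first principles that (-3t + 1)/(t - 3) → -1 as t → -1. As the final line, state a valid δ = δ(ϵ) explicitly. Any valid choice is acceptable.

Let ϵ > 0 be given. We want δ > 0 with 0 < |t + 1| < δ ⇒ |(-3t + 1)/(t - 3) + 1| < ϵ.
Combining over a common denominator, (-3t + 1)/(t - 3) + 1 = [(-3t + 1)·(-4) − 4·(t - 3)] / [(-4)·(t - 3)] = 8(t + 1) / ((-4)(t - 3)).
So |(-3t + 1)/(t - 3) + 1| = 8|t + 1| / (4·|t − 3|).
Restrict δ ≤ 2. Then |t + 1| < 2 gives |t − 3| = |(t + 1) + (-4)| ≥ 4 − 2 = 2.
Hence |(-3t + 1)/(t - 3) + 1| < 8|t + 1|/(4·2) = |t + 1|, which is < ϵ once |t + 1| < ϵ.
Take δ = min(2, ϵ). Then 0 < |t + 1| < δ forces both bounds, so |(-3t + 1)/(t - 3) + 1| < ϵ.

δ = min(2, ϵ)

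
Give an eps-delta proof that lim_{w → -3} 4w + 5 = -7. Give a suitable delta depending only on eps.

Let eps > 0 be given. We need delta > 0 so that 0 < |w + 3| < delta implies |(4w + 5) + 7| < eps.
Since (4w + 5) + 7 = 4(w + 3), we have |(4w + 5) + 7| = 4|w + 3|.
So 4|w + 3| < eps exactly when |w + 3| < eps/4.
Choosing delta = eps/4 gives |(4w + 5) + 7| = 4|w + 3| < eps whenever |w + 3| < delta.

delta = eps/4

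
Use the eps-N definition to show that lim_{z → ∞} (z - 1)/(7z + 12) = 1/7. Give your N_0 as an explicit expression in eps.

Fix eps > 0. We seek N_0 > 0 such that z > N_0 implies |(z - 1)/(7z + 12) − (1/7)| < eps.
(z - 1)/(7z + 12) − (1/7) = (7(z - 1) − (7z + 12)) / (7(7z + 12)) = -19/(7(7z + 12)).
For z > 0 we have 7z + 12 > 7z, so |(z - 1)/(7z + 12) − (1/7)| = 19/(7(7z + 12)) < 19/(7·7z) = (19/49)/z.
Thus |(z - 1)/(7z + 12) − (1/7)| < eps whenever z > (19/49)/eps.
Take N_0 = (19/49)/eps. If z > N_0 then |(z - 1)/(7z + 12) − (1/7)| < (19/49)/z < eps.

N_0 = (19/49)/eps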